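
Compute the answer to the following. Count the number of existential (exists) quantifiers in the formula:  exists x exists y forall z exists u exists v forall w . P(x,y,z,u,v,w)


Quantifier prefix: exists x exists y forall z exists u exists v forall w
Mark each quantifier type:
  E E U E E U
Universal count = 2, Existential count = 4
Asked for existential (exists) quantifiers: 4

4


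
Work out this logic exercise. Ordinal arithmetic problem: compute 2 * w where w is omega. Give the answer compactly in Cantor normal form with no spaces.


Compute 2 * w.
Ordinal * is associative and left-distributive over +, but NOT commutative; for finite n>1, n*w = w but w*n stays w*n.
For finite n>0, n * w = sup{n*k : k<w} = w. So 2 * w = w.
Result = w

w


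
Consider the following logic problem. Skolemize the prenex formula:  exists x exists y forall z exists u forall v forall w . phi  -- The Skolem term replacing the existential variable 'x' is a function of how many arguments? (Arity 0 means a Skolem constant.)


Quantifier prefix: exists x exists y forall z exists u forall v forall w
'x' is existentially quantified at position 1.
No universal quantifiers precede it.
Skolem function arity = 0 (a Skolem constant)

0


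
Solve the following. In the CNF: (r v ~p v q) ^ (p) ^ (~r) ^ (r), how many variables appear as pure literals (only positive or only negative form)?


Check each variable for pure literal status:
p: mixed (not pure)
q: pure positive
r: mixed (not pure)
Pure literal count = 1

1


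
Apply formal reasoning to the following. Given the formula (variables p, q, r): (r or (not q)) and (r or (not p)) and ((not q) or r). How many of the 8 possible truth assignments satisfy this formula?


Evaluate all 8 assignments for p, q, r:
p=0, q=0, r=0: 1
p=0, q=0, r=1: 1
p=0, q=1, r=0: 0
p=0, q=1, r=1: 1
p=1, q=0, r=0: 0
p=1, q=0, r=1: 1
p=1, q=1, r=0: 0
p=1, q=1, r=1: 1
Satisfying count = 5

5


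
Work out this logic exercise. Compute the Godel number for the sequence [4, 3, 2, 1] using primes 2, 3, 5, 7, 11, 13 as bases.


Encode each element as an exponent of the corresponding prime:
  2^4 = 16
  3^3 = 27
  5^2 = 25
  7^1 = 7
Product = 16 * 27 * 25 * 7 = 75600

75600


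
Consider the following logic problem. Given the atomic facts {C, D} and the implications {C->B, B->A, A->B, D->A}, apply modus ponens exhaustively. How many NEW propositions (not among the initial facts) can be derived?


Initial facts: {C, D}
Apply modus ponens to closure:
  C and C->B  =>  B
  B and B->A  =>  A
Final known: {A, B, C, D}
New propositions: {A, B}
Count = 2

2


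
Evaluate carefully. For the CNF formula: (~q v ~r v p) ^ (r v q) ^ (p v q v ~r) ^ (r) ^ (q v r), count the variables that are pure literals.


Check each variable for pure literal status:
p: pure positive
q: mixed (not pure)
r: mixed (not pure)
Pure literal count = 1

1


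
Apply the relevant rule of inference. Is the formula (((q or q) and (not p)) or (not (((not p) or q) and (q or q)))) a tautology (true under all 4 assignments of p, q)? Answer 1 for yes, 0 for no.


Check all 4 assignments:
p=0, q=0: 1
p=0, q=1: 1
p=1, q=0: 1
p=1, q=1: 0
Satisfying count = 3/4.
Tautology iff count = 4: no.

0


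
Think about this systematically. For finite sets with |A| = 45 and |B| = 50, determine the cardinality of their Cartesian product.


The Cartesian product A x B contains all ordered pairs (a, b).
|A x B| = |A| * |B| = 45 * 50 = 2250

2250


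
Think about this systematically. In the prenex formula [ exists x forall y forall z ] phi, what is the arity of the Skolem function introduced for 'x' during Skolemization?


Quantifier prefix: exists x forall y forall z
'x' is existentially quantified at position 1.
No universal quantifiers precede it.
Skolem function arity = 0 (a Skolem constant)

0


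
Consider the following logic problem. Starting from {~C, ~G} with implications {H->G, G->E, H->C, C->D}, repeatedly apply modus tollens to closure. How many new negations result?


Initial negated facts: {~C, ~G}
Apply modus tollens to closure:
  ~G and H->G  =>  ~H
Final negated: {~C, ~G, ~H}
New negations: {~H}
Count = 1

1


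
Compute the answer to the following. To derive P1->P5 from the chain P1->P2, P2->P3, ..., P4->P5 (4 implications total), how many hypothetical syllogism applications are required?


With 4 implications in a chain connecting 5 propositions:
P1->P2, P2->P3, ..., P4->P5
Steps needed = (number of implications) - 1 = 4 - 1 = 3

3


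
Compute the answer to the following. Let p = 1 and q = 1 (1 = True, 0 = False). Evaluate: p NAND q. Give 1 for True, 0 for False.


p = 1, q = 1
Operation: p NAND q
Evaluate: 1 NAND 1 = 0

0


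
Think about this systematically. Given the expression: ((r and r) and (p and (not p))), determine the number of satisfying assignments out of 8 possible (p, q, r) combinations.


Check all 8 assignments:
p=0, q=0, r=0: 0
p=0, q=0, r=1: 0
p=0, q=1, r=0: 0
p=0, q=1, r=1: 0
p=1, q=0, r=0: 0
p=1, q=0, r=1: 0
p=1, q=1, r=0: 0
p=1, q=1, r=1: 0
Count of True = 0

0


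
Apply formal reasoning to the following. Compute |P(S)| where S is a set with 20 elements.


The power set of a set with n elements has 2^n elements.
|P(S)| = 2^20 = 1048576

1048576


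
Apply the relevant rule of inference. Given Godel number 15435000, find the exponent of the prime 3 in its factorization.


Factorize 15435000 by dividing by 3 repeatedly.
Division steps: 3 divides 15435000 exactly 2 time(s).
Exponent of 3 = 2

2


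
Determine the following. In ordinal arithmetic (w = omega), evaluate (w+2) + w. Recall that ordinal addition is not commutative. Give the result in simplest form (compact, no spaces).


Compute (w+2) + w.
Ordinal + is associative but NOT commutative; for finite n>0, n + w = w but w + n stays w+n.
(w+2) + w = w + (2+w) = w + w = w*2 (the finite tail 2 is absorbed by the right w).
Result = w*2

w*2


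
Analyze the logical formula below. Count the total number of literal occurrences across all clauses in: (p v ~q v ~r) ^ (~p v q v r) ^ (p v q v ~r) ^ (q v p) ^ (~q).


Counting literals in each clause:
Clause 1: 3 literal(s)
Clause 2: 3 literal(s)
Clause 3: 3 literal(s)
Clause 4: 2 literal(s)
Clause 5: 1 literal(s)
Total = 12

12


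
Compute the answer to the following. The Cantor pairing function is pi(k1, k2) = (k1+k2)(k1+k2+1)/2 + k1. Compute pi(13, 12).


k1 + k2 = 25
(k1+k2)(k1+k2+1)/2 = 25 * 26 / 2 = 325
pi = 325 + 13 = 338

338


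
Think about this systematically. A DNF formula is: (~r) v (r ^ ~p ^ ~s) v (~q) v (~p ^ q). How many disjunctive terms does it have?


A DNF formula is a disjunction of terms (conjunctions).
Terms are separated by v.
Counting the disjuncts: 4 terms.

4


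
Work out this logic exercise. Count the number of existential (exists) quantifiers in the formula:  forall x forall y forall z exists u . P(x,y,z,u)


Quantifier prefix: forall x forall y forall z exists u
Mark each quantifier type:
  U U U E
Universal count = 3, Existential count = 1
Asked for existential (exists) quantifiers: 1

1


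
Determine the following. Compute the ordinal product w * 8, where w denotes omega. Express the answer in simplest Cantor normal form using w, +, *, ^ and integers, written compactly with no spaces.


Compute w * 8.
Ordinal * is associative and left-distributive over +, but NOT commutative; for finite n>1, n*w = w but w*n stays w*n.
w * 8 means 8 copies of w concatenated: w*8.
Result = w*8

w*8


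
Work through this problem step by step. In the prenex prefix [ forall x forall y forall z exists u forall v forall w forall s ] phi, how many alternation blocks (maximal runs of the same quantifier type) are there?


Quantifier-type sequence: A A A E A A A  (A=forall, E=exists)
Group into maximal same-type runs:
  Ax3 | Ex1 | Ax3
Number of blocks = 3

3


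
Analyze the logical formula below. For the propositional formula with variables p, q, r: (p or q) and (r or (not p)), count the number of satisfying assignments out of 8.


Evaluate all 8 assignments for p, q, r:
p=0, q=0, r=0: 0
p=0, q=0, r=1: 0
p=0, q=1, r=0: 1
p=0, q=1, r=1: 1
p=1, q=0, r=0: 0
p=1, q=0, r=1: 1
p=1, q=1, r=0: 0
p=1, q=1, r=1: 1
Satisfying count = 4

4


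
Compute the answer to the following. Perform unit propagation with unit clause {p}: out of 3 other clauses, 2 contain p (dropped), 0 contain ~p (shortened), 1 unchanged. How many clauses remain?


Satisfied (removed): 2
Shortened (remain): 0
Unchanged (remain): 1
Remaining = 0 + 1 = 1

1


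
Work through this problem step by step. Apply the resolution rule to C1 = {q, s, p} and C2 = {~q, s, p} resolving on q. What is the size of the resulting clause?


Remove q from C1 and ~q from C2.
C1 remainder: {s, p}
C2 remainder: {s, p}
Union (resolvent): {p, s}
Resolvent has 2 literal(s).

2


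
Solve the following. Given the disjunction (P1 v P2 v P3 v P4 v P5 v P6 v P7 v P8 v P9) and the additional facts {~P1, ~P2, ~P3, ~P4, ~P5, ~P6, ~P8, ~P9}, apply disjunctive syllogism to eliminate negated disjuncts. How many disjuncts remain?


Original disjuncts (9): P1, P2, P3, P4, P5, P6, P7, P8, P9
Negated (eliminate): ~P1, ~P2, ~P3, ~P4, ~P5, ~P6, ~P8, ~P9
Remaining disjuncts: P7
Count = 9 - 8 = 1

1


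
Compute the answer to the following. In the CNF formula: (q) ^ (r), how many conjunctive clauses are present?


A CNF formula is a conjunction of clauses.
Clauses are separated by ^.
Counting the conjuncts: 2 clauses.

2


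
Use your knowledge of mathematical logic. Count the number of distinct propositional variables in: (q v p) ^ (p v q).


Identify each variable that appears in the formula.
Variables found: p, q
Count = 2

2


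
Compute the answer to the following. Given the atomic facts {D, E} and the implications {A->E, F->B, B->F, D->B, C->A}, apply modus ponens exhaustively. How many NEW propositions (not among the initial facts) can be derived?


Initial facts: {D, E}
Apply modus ponens to closure:
  D and D->B  =>  B
  B and B->F  =>  F
Final known: {B, D, E, F}
New propositions: {B, F}
Count = 2

2


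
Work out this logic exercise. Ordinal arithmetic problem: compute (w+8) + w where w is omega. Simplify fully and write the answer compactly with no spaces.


Compute (w+8) + w.
Ordinal + is associative but NOT commutative; for finite n>0, n + w = w but w + n stays w+n.
(w+8) + w = w + (8+w) = w + w = w*2 (the finite tail 8 is absorbed by the right w).
Result = w*2

w*2


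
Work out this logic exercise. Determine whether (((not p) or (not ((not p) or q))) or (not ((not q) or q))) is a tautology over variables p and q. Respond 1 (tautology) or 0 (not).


Check all 4 assignments:
p=0, q=0: 1
p=0, q=1: 1
p=1, q=0: 1
p=1, q=1: 0
Satisfying count = 3/4.
Tautology iff count = 4: no.

0


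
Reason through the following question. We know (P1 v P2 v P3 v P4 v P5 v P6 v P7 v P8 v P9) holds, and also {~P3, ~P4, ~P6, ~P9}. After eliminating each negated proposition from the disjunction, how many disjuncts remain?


Original disjuncts (9): P1, P2, P3, P4, P5, P6, P7, P8, P9
Negated (eliminate): ~P3, ~P4, ~P6, ~P9
Remaining disjuncts: P1, P2, P5, P7, P8
Count = 9 - 4 = 5

5


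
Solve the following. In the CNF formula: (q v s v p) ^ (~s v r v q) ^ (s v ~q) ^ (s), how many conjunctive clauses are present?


A CNF formula is a conjunction of clauses.
Clauses are separated by ^.
Counting the conjuncts: 4 clauses.

4


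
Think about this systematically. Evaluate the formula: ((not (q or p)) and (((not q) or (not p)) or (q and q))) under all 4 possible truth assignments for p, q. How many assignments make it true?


Check all 4 assignments:
p=0, q=0: 1
p=0, q=1: 0
p=1, q=0: 0
p=1, q=1: 0
Count of True = 1

1


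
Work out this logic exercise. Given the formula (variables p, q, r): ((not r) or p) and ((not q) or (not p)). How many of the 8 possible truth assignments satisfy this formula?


Evaluate all 8 assignments for p, q, r:
p=0, q=0, r=0: 1
p=0, q=0, r=1: 0
p=0, q=1, r=0: 1
p=0, q=1, r=1: 0
p=1, q=0, r=0: 1
p=1, q=0, r=1: 1
p=1, q=1, r=0: 0
p=1, q=1, r=1: 0
Satisfying count = 4

4


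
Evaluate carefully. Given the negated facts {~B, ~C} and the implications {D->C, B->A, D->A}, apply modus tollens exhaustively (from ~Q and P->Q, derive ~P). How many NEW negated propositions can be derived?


Initial negated facts: {~B, ~C}
Apply modus tollens to closure:
  ~C and D->C  =>  ~D
Final negated: {~B, ~C, ~D}
New negations: {~D}
Count = 1

1


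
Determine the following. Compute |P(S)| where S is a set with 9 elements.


The power set of a set with n elements has 2^n elements.
|P(S)| = 2^9 = 512

512


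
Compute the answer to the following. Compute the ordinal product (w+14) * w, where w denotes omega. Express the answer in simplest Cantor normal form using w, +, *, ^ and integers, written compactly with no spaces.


Compute (w+14) * w.
Ordinal * is associative and left-distributive over +, but NOT commutative; for finite n>1, n*w = w but w*n stays w*n.
(w+14) * w = sup{(w+14)*k : k<w} = sup{w*k+14} = w^2 (the +14 tail is absorbed in the limit).
Result = w^2

w^2


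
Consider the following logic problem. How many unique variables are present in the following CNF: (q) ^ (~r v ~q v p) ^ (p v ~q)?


Identify each variable that appears in the formula.
Variables found: p, q, r
Count = 3

3


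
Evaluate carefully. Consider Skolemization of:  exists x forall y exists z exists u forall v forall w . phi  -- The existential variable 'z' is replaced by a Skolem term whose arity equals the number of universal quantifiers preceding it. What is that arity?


Quantifier prefix: exists x forall y exists z exists u forall v forall w
'z' is existentially quantified at position 3.
Universal variables preceding it: y
Skolem function arity = 1

1


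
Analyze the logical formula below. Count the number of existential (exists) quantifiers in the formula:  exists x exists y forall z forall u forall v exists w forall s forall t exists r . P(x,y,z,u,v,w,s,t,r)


Quantifier prefix: exists x exists y forall z forall u forall v exists w forall s forall t exists r
Mark each quantifier type:
  E E U U U E U U E
Universal count = 5, Existential count = 4
Asked for existential (exists) quantifiers: 4

4


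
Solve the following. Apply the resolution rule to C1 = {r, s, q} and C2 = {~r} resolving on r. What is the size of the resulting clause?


Remove r from C1 and ~r from C2.
C1 remainder: {s, q}
C2 remainder: {}
Union (resolvent): {q, s}
Resolvent has 2 literal(s).

2


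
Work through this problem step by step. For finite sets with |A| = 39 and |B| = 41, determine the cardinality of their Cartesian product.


The Cartesian product A x B contains all ordered pairs (a, b).
|A x B| = |A| * |B| = 39 * 41 = 1599

1599


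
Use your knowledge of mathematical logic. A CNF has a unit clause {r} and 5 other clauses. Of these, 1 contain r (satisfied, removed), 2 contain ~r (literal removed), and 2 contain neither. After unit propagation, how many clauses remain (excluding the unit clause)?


Satisfied (removed): 1
Shortened (remain): 2
Unchanged (remain): 2
Remaining = 2 + 2 = 4

4


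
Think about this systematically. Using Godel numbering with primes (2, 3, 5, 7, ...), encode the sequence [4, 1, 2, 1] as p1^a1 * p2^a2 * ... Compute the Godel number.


Encode each element as an exponent of the corresponding prime:
  2^4 = 16
  3^1 = 3
  5^2 = 25
  7^1 = 7
Product = 16 * 3 * 25 * 7 = 8400

8400


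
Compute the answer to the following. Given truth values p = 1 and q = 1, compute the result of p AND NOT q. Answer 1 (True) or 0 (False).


p = 1, q = 1
Operation: p AND NOT q
Evaluate: 1 AND NOT 1 = 0

0


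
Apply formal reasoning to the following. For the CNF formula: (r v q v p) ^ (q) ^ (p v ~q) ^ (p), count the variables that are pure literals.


Check each variable for pure literal status:
p: pure positive
q: mixed (not pure)
r: pure positive
Pure literal count = 2

2


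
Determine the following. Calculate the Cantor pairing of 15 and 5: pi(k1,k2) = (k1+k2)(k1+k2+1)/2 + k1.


k1 + k2 = 20
(k1+k2)(k1+k2+1)/2 = 20 * 21 / 2 = 210
pi = 210 + 15 = 225

225


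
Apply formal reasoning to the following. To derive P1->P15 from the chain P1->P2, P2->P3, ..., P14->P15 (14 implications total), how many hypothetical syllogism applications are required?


With 14 implications in a chain connecting 15 propositions:
P1->P2, P2->P3, ..., P14->P15
Steps needed = (number of implications) - 1 = 14 - 1 = 13

13


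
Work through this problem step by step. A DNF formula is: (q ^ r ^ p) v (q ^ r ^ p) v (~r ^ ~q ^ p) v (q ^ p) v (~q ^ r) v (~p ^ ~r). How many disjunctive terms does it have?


A DNF formula is a disjunction of terms (conjunctions).
Terms are separated by v.
Counting the disjuncts: 6 terms.

6


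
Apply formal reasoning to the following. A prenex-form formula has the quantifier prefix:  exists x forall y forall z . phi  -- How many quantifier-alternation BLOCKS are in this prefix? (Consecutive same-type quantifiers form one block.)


Quantifier-type sequence: E A A  (A=forall, E=exists)
Group into maximal same-type runs:
  Ex1 | Ax2
Number of blocks = 2

2


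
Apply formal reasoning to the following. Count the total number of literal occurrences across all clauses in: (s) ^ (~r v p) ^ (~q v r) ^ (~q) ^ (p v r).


Counting literals in each clause:
Clause 1: 1 literal(s)
Clause 2: 2 literal(s)
Clause 3: 2 literal(s)
Clause 4: 1 literal(s)
Clause 5: 2 literal(s)
Total = 8

8


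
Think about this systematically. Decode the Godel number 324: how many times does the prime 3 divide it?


Factorize 324 by dividing by 3 repeatedly.
Division steps: 3 divides 324 exactly 4 time(s).
Exponent of 3 = 4

4


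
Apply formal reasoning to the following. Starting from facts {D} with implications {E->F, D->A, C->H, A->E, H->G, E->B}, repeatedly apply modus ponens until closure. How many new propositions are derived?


Initial facts: {D}
Apply modus ponens to closure:
  D and D->A  =>  A
  A and A->E  =>  E
  E and E->B  =>  B
  E and E->F  =>  F
Final known: {A, B, D, E, F}
New propositions: {A, B, E, F}
Count = 4

4


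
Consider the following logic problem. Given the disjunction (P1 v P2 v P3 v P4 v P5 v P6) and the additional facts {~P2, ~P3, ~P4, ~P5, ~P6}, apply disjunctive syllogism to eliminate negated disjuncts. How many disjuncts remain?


Original disjuncts (6): P1, P2, P3, P4, P5, P6
Negated (eliminate): ~P2, ~P3, ~P4, ~P5, ~P6
Remaining disjuncts: P1
Count = 6 - 5 = 1

1


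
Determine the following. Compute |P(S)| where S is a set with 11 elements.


The power set of a set with n elements has 2^n elements.
|P(S)| = 2^11 = 2048

2048


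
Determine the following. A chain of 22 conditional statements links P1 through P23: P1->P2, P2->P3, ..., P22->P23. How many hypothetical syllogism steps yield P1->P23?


With 22 implications in a chain connecting 23 propositions:
P1->P2, P2->P3, ..., P22->P23
Steps needed = (number of implications) - 1 = 22 - 1 = 21

21


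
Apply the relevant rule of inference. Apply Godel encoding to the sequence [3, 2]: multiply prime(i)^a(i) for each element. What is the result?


Encode each element as an exponent of the corresponding prime:
  2^3 = 8
  3^2 = 9
Product = 8 * 9 = 72

72


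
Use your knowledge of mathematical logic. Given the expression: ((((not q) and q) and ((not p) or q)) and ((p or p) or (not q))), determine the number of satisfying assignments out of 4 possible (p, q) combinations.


Check all 4 assignments:
p=0, q=0: 0
p=0, q=1: 0
p=1, q=0: 0
p=1, q=1: 0
Count of True = 0

0


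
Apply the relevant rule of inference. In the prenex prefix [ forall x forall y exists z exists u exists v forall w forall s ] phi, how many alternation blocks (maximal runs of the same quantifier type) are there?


Quantifier-type sequence: A A E E E A A  (A=forall, E=exists)
Group into maximal same-type runs:
  Ax2 | Ex3 | Ax2
Number of blocks = 3

3


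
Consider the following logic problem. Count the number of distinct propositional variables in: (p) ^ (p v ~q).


Identify each variable that appears in the formula.
Variables found: p, q
Count = 2

2


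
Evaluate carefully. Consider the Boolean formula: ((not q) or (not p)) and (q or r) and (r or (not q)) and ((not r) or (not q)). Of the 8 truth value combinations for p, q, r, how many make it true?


Evaluate all 8 assignments for p, q, r:
p=0, q=0, r=0: 0
p=0, q=0, r=1: 1
p=0, q=1, r=0: 0
p=0, q=1, r=1: 0
p=1, q=0, r=0: 0
p=1, q=0, r=1: 1
p=1, q=1, r=0: 0
p=1, q=1, r=1: 0
Satisfying count = 2

2


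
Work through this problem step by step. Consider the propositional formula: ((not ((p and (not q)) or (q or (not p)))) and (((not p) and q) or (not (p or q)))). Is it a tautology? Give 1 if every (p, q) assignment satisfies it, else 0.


Check all 4 assignments:
p=0, q=0: 0
p=0, q=1: 0
p=1, q=0: 0
p=1, q=1: 0
Satisfying count = 0/4.
Tautology iff count = 4: no.

0


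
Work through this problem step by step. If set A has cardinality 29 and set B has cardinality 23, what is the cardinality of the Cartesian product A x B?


The Cartesian product A x B contains all ordered pairs (a, b).
|A x B| = |A| * |B| = 29 * 23 = 667

667


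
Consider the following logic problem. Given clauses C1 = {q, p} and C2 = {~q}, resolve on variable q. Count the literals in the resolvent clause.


Remove q from C1 and ~q from C2.
C1 remainder: {p}
C2 remainder: {}
Union (resolvent): {p}
Resolvent has 1 literal(s).

1


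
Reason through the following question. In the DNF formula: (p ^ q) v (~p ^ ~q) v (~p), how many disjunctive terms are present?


A DNF formula is a disjunction of terms (conjunctions).
Terms are separated by v.
Counting the disjuncts: 3 terms.

3


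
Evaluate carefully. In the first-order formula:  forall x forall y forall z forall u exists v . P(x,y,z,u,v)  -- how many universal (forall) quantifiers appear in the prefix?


Quantifier prefix: forall x forall y forall z forall u exists v
Mark each quantifier type:
  U U U U E
Universal count = 4, Existential count = 1
Asked for universal (forall) quantifiers: 4

4


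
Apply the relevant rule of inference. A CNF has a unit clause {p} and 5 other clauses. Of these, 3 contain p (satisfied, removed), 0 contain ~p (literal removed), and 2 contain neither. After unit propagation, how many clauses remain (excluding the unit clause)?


Satisfied (removed): 3
Shortened (remain): 0
Unchanged (remain): 2
Remaining = 0 + 2 = 2

2


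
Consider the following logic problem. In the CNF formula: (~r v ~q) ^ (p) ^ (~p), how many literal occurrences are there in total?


Counting literals in each clause:
Clause 1: 2 literal(s)
Clause 2: 1 literal(s)
Clause 3: 1 literal(s)
Total = 4

4


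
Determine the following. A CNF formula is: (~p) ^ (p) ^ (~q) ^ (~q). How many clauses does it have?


A CNF formula is a conjunction of clauses.
Clauses are separated by ^.
Counting the conjuncts: 4 clauses.

4


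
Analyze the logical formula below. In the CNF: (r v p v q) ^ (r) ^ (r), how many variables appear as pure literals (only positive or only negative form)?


Check each variable for pure literal status:
p: pure positive
q: pure positive
r: pure positive
Pure literal count = 3

3


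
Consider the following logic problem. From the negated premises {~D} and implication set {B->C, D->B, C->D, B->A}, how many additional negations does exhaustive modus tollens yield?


Initial negated facts: {~D}
Apply modus tollens to closure:
  ~D and C->D  =>  ~C
  ~C and B->C  =>  ~B
Final negated: {~B, ~C, ~D}
New negations: {~B, ~C}
Count = 2

2


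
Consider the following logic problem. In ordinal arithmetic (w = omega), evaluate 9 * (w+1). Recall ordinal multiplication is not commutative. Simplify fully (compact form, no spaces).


Compute 9 * (w+1).
Ordinal * is associative and left-distributive over +, but NOT commutative; for finite n>1, n*w = w but w*n stays w*n.
By left-distributivity: 9 * (w+1) = 9*w + 9*1 = w + 9 = w+9.
Result = w+9

w+9


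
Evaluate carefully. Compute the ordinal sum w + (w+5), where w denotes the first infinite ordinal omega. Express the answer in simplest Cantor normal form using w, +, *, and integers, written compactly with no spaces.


Compute w + (w+5).
Ordinal + is associative but NOT commutative; for finite n>0, n + w = w but w + n stays w+n.
w + (w+5) = (w+w) + 5 = w*2+5.
Result = w*2+5

w*2+5


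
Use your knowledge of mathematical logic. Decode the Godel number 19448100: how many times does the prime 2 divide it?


Factorize 19448100 by dividing by 2 repeatedly.
Division steps: 2 divides 19448100 exactly 2 time(s).
Exponent of 2 = 2

2


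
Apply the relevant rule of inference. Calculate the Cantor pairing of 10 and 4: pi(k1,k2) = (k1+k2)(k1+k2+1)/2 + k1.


k1 + k2 = 14
(k1+k2)(k1+k2+1)/2 = 14 * 15 / 2 = 105
pi = 105 + 10 = 115

115


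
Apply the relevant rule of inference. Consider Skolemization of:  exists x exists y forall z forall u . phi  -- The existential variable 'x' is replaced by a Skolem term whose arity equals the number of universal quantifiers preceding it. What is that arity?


Quantifier prefix: exists x exists y forall z forall u
'x' is existentially quantified at position 1.
No universal quantifiers precede it.
Skolem function arity = 0 (a Skolem constant)

0


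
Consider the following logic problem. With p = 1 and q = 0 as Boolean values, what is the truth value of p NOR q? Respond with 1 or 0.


p = 1, q = 0
Operation: p NOR q
Evaluate: 1 NOR 0 = 0

0


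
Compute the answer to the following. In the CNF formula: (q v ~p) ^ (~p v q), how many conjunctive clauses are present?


A CNF formula is a conjunction of clauses.
Clauses are separated by ^.
Counting the conjuncts: 2 clauses.

2


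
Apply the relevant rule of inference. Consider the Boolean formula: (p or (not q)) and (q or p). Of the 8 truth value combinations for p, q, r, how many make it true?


Evaluate all 8 assignments for p, q, r:
p=0, q=0, r=0: 0
p=0, q=0, r=1: 0
p=0, q=1, r=0: 0
p=0, q=1, r=1: 0
p=1, q=0, r=0: 1
p=1, q=0, r=1: 1
p=1, q=1, r=0: 1
p=1, q=1, r=1: 1
Satisfying count = 4

4


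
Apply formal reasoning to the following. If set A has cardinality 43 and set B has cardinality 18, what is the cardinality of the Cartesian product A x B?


The Cartesian product A x B contains all ordered pairs (a, b).
|A x B| = |A| * |B| = 43 * 18 = 774

774


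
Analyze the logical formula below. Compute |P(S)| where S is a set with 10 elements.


The power set of a set with n elements has 2^n elements.
|P(S)| = 2^10 = 1024

1024


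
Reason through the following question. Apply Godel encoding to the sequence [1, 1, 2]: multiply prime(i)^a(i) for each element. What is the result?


Encode each element as an exponent of the corresponding prime:
  2^1 = 2
  3^1 = 3
  5^2 = 25
Product = 2 * 3 * 25 = 150

150


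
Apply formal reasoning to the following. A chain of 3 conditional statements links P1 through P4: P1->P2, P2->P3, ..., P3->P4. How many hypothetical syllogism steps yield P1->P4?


With 3 implications in a chain connecting 4 propositions:
P1->P2, P2->P3, ..., P3->P4
Steps needed = (number of implications) - 1 = 3 - 1 = 2

2


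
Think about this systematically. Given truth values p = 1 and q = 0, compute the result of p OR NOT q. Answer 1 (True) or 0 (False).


p = 1, q = 0
Operation: p OR NOT q
Evaluate: 1 OR NOT 0 = 1

1


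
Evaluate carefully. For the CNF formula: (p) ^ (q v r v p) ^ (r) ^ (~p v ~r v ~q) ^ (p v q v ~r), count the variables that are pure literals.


Check each variable for pure literal status:
p: mixed (not pure)
q: mixed (not pure)
r: mixed (not pure)
Pure literal count = 0

0


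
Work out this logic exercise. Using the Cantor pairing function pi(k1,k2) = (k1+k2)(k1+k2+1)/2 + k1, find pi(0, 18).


k1 + k2 = 18
(k1+k2)(k1+k2+1)/2 = 18 * 19 / 2 = 171
pi = 171 + 0 = 171

171


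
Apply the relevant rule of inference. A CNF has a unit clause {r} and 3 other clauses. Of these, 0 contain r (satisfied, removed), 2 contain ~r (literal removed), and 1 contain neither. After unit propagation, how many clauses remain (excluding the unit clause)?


Satisfied (removed): 0
Shortened (remain): 2
Unchanged (remain): 1
Remaining = 2 + 1 = 3

3


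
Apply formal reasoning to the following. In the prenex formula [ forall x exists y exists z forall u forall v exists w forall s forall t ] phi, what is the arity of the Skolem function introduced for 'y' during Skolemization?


Quantifier prefix: forall x exists y exists z forall u forall v exists w forall s forall t
'y' is existentially quantified at position 2.
Universal variables preceding it: x
Skolem function arity = 1

1


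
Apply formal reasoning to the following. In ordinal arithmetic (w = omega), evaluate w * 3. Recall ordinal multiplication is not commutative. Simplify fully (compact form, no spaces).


Compute w * 3.
Ordinal * is associative and left-distributive over +, but NOT commutative; for finite n>1, n*w = w but w*n stays w*n.
w * 3 means 3 copies of w concatenated: w*3.
Result = w*3

w*3


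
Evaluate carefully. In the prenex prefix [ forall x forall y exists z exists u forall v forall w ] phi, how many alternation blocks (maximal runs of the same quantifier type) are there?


Quantifier-type sequence: A A E E A A  (A=forall, E=exists)
Group into maximal same-type runs:
  Ax2 | Ex2 | Ax2
Number of blocks = 3

3


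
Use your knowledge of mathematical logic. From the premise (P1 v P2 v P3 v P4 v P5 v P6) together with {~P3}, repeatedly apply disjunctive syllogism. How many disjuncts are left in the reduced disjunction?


Original disjuncts (6): P1, P2, P3, P4, P5, P6
Negated (eliminate): ~P3
Remaining disjuncts: P1, P2, P4, P5, P6
Count = 6 - 1 = 5

5


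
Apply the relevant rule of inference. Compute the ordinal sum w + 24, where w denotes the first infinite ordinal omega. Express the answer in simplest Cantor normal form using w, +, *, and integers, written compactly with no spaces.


Compute w + 24.
Ordinal + is associative but NOT commutative; for finite n>0, n + w = w but w + n stays w+n.
w + 24 is already in normal form (a successor ordinal beyond w).
Result = w+24

w+24


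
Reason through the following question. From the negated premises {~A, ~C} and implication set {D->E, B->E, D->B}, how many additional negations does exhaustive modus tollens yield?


Initial negated facts: {~A, ~C}
Apply modus tollens to closure:
  (no implication fires)
Final negated: {~A, ~C}
New negations: {(none)}
Count = 0

0


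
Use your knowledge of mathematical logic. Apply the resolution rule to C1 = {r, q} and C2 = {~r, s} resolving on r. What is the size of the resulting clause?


Remove r from C1 and ~r from C2.
C1 remainder: {q}
C2 remainder: {s}
Union (resolvent): {q, s}
Resolvent has 2 literal(s).

2


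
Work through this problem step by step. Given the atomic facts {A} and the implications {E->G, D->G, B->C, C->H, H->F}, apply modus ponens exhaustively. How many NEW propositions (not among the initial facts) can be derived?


Initial facts: {A}
Apply modus ponens to closure:
  (no implication fires)
Final known: {A}
New propositions: {(none)}
Count = 0

0


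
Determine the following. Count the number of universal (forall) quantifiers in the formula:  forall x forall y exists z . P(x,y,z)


Quantifier prefix: forall x forall y exists z
Mark each quantifier type:
  U U E
Universal count = 2, Existential count = 1
Asked for universal (forall) quantifiers: 2

2


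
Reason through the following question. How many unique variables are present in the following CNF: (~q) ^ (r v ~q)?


Identify each variable that appears in the formula.
Variables found: q, r
Count = 2

2


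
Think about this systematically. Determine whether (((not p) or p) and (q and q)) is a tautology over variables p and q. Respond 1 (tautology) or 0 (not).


Check all 4 assignments:
p=0, q=0: 0
p=0, q=1: 1
p=1, q=0: 0
p=1, q=1: 1
Satisfying count = 2/4.
Tautology iff count = 4: no.

0


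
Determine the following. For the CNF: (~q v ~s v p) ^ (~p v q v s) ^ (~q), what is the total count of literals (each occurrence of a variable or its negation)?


Counting literals in each clause:
Clause 1: 3 literal(s)
Clause 2: 3 literal(s)
Clause 3: 1 literal(s)
Total = 7

7


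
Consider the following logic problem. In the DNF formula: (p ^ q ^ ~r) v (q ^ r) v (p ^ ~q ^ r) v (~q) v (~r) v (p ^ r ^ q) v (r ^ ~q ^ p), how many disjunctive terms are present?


A DNF formula is a disjunction of terms (conjunctions).
Terms are separated by v.
Counting the disjuncts: 7 terms.

7


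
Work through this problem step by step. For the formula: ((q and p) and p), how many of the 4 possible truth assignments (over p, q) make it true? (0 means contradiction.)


Check all 4 assignments:
p=0, q=0: 0
p=0, q=1: 0
p=1, q=0: 0
p=1, q=1: 1
Count of True = 1

1


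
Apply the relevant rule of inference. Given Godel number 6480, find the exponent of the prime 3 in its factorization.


Factorize 6480 by dividing by 3 repeatedly.
Division steps: 3 divides 6480 exactly 4 time(s).
Exponent of 3 = 4

4


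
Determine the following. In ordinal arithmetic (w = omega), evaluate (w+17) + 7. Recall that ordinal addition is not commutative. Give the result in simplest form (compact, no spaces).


Compute (w+17) + 7.
Ordinal + is associative but NOT commutative; for finite n>0, n + w = w but w + n stays w+n.
By associativity: (w+17) + 7 = w + (17+7) = w+24.
Result = w+24

w+24


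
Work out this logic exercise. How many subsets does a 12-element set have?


The power set of a set with n elements has 2^n elements.
|P(S)| = 2^12 = 4096

4096


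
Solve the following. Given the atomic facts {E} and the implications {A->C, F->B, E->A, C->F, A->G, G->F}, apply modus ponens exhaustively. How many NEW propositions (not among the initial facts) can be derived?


Initial facts: {E}
Apply modus ponens to closure:
  E and E->A  =>  A
  A and A->G  =>  G
  G and G->F  =>  F
  A and A->C  =>  C
  F and F->B  =>  B
Final known: {A, B, C, E, F, G}
New propositions: {A, B, C, F, G}
Count = 5

5


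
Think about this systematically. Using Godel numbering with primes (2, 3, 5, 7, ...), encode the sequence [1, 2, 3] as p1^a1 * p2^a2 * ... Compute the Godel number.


Encode each element as an exponent of the corresponding prime:
  2^1 = 2
  3^2 = 9
  5^3 = 125
Product = 2 * 9 * 125 = 2250

2250


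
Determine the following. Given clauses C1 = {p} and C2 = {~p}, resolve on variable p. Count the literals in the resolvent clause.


Remove p from C1 and ~p from C2.
C1 remainder: {}
C2 remainder: {}
Union (resolvent): {} (empty clause)
Resolvent has 0 literal(s).

0


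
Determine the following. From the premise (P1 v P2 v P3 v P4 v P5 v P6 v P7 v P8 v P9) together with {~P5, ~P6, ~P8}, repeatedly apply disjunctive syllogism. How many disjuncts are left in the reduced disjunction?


Original disjuncts (9): P1, P2, P3, P4, P5, P6, P7, P8, P9
Negated (eliminate): ~P5, ~P6, ~P8
Remaining disjuncts: P1, P2, P3, P4, P7, P9
Count = 9 - 3 = 6

6


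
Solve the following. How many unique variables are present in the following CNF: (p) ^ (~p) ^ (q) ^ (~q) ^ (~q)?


Identify each variable that appears in the formula.
Variables found: p, q
Count = 2

2


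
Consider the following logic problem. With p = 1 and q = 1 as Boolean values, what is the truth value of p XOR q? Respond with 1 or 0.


p = 1, q = 1
Operation: p XOR q
Evaluate: 1 XOR 1 = 0

0


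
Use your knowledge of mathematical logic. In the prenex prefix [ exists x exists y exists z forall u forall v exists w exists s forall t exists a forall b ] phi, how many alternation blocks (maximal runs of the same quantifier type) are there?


Quantifier-type sequence: E E E A A E E A E A  (A=forall, E=exists)
Group into maximal same-type runs:
  Ex3 | Ax2 | Ex2 | Ax1 | Ex1 | Ax1
Number of blocks = 6

6


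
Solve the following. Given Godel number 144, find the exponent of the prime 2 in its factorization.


Factorize 144 by dividing by 2 repeatedly.
Division steps: 2 divides 144 exactly 4 time(s).
Exponent of 2 = 4

4


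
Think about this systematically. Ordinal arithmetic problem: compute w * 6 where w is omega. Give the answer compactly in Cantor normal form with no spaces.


Compute w * 6.
Ordinal * is associative and left-distributive over +, but NOT commutative; for finite n>1, n*w = w but w*n stays w*n.
w * 6 means 6 copies of w concatenated: w*6.
Result = w*6

w*6


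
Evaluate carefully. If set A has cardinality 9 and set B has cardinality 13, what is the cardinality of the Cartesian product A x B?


The Cartesian product A x B contains all ordered pairs (a, b).
|A x B| = |A| * |B| = 9 * 13 = 117

117


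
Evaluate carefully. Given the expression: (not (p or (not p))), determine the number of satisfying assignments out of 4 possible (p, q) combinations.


Check all 4 assignments:
p=0, q=0: 0
p=0, q=1: 0
p=1, q=0: 0
p=1, q=1: 0
Count of True = 0

0


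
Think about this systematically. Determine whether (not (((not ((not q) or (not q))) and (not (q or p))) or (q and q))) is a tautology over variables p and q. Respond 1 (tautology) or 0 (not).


Check all 4 assignments:
p=0, q=0: 1
p=0, q=1: 0
p=1, q=0: 1
p=1, q=1: 0
Satisfying count = 2/4.
Tautology iff count = 4: no.

0


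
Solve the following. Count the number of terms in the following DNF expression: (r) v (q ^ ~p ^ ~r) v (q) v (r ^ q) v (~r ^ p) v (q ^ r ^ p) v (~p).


A DNF formula is a disjunction of terms (conjunctions).
Terms are separated by v.
Counting the disjuncts: 7 terms.

7


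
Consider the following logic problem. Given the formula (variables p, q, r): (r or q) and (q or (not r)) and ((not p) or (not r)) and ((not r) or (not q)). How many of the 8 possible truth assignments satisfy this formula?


Evaluate all 8 assignments for p, q, r:
p=0, q=0, r=0: 0
p=0, q=0, r=1: 0
p=0, q=1, r=0: 1
p=0, q=1, r=1: 0
p=1, q=0, r=0: 0
p=1, q=0, r=1: 0
p=1, q=1, r=0: 1
p=1, q=1, r=1: 0
Satisfying count = 2

2


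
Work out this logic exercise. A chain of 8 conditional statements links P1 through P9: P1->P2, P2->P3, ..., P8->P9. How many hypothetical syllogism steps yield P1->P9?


With 8 implications in a chain connecting 9 propositions:
P1->P2, P2->P3, ..., P8->P9
Steps needed = (number of implications) - 1 = 8 - 1 = 7

7


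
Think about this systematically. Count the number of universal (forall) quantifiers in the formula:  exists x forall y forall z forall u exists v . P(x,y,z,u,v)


Quantifier prefix: exists x forall y forall z forall u exists v
Mark each quantifier type:
  E U U U E
Universal count = 3, Existential count = 2
Asked for universal (forall) quantifiers: 3

3


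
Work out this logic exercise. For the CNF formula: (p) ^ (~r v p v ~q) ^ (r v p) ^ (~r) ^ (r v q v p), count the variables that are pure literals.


Check each variable for pure literal status:
p: pure positive
q: mixed (not pure)
r: mixed (not pure)
Pure literal count = 1

1


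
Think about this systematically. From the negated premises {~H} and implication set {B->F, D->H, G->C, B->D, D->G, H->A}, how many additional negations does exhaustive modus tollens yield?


Initial negated facts: {~H}
Apply modus tollens to closure:
  ~H and D->H  =>  ~D
  ~D and B->D  =>  ~B
Final negated: {~B, ~D, ~H}
New negations: {~B, ~D}
Count = 2

2


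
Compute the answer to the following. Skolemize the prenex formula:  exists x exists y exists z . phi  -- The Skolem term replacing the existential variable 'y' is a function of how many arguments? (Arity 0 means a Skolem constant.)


Quantifier prefix: exists x exists y exists z
'y' is existentially quantified at position 2.
No universal quantifiers precede it.
Skolem function arity = 0 (a Skolem constant)

0
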